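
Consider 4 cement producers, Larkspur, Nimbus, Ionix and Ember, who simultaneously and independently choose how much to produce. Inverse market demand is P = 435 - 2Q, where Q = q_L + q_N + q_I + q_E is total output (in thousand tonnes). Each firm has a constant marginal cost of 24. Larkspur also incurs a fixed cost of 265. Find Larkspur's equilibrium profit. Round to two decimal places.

Each firm earns π_i = (435 - 2Q)q_i - 24q_i.
Setting ∂π_i/∂q_i = 0 with rivals' quantities fixed: 411 - 4q_i - 2·Σ_{j≠i} q_j = 0.
With identical firms every q_j equals q_i, so Σ_{j≠i} q_j = 3q_i and 411 = 10q_i, giving q_i = 411/10.
Price P = 435 - 2·(822/5) = 531/5.
Larkspur's profit: (531/5 - 24)·(411/10) - 265 = 3113.4200.

3113.42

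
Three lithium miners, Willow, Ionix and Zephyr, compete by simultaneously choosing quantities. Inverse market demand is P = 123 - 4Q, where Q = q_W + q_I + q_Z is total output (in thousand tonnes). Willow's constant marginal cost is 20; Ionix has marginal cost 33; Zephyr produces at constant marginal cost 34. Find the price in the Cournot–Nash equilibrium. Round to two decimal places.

52.50

Willow's profit: π_W = (123 - 4Q)q_W - (20q_W). Setting ∂π_W/∂q_W = 0: 103 - 8q_W - 4(q_I + q_Z) = 0.
Ionix's profit: π_I = (123 - 4Q)q_I - (33q_I). Setting ∂π_I/∂q_I = 0: 90 - 8q_I - 4(q_W + q_Z) = 0.
Zephyr's first-order condition: 89 - 8q_Z - 4(q_W + q_I) = 0.
Adding the 3 first-order conditions: 282 − 16Q = 0, so Q = 141/8.
Back-substituting: q_W = (103 − 141/2)/4 = 65/8, q_I = (90 − 141/2)/4 = 39/8, q_Z = (89 − 141/2)/4 = 37/8.
Total output Q = 141/8, so price P = 123 - 4·(141/8) = 105/2.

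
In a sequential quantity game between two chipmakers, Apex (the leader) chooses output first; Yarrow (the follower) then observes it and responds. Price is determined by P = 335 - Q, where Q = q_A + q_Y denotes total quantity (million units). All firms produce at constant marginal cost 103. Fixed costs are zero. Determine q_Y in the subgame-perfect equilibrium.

Solve by backward induction. Given q_A, the follower Yarrow maximises π_Y = (335 - q_A - q_Y)q_Y - 103q_Y.
∂π_Y/∂q_Y = 232 - q_A - 2q_Y = 0 gives the reaction function q_Y = (232 - q_A)/2.
Apex substitutes q_Y(q_A) into its own profit: π_A = q_A(335 - q_A - (232 - q_A)/2) - 103q_A = (219 - (1/2)q_A)q_A - 103q_A.
The leader's first-order condition 116 - q_A = 0 yields q_A = 116.
Then q_Y = (232 - 116)/2 = 58.

58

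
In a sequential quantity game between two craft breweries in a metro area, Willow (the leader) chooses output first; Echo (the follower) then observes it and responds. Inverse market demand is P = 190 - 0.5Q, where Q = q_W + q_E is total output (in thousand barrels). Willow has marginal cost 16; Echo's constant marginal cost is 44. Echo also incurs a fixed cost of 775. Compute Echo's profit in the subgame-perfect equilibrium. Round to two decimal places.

Solve by backward induction. Given q_W, the follower Echo maximises π_E = (190 - (1/2)q_W - (1/2)q_E)q_E - 44q_E.
Follower FOC: 146 - (1/2)q_W - q_E = 0, so q_E(q_W) = (146 - (1/2)q_W).
Willow substitutes q_E(q_W) into its own profit: π_W = q_W(190 - (1/2)q_W - (146 - (1/2)q_W)/2) - 16q_W = (117 - (1/4)q_W)q_W - 16q_W.
Maximising: ∂π_W/∂q_W = 101 - (1/2)q_W = 0, giving q_W = 202.
Then q_E = (146 - (1/2)·202) = 45.
Price P = 190 - (1/2)·247 = 133/2.
Echo's profit: (133/2 - 44)·45 - 775 = 475/2.

237.50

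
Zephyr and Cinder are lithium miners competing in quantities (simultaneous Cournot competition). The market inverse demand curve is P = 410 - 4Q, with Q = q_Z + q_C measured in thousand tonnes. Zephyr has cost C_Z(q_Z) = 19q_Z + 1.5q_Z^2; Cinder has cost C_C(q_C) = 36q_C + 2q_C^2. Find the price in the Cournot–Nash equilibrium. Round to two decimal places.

Zephyr's profit: π_Z = (410 - 4Q)q_Z - (19q_Z + (3/2)q_Z²). Setting ∂π_Z/∂q_Z = 0: 391 - 11q_Z - 4(q_C) = 0.
Cinder's first-order condition: 374 - 12q_C - 4(q_Z) = 0.
So q_Z = (391 - 4q_C)/11 and q_C = (374 - 4q_Z)/12.
Solving the pair: q_Z = 799/29, q_C = 1275/58.
Total output Q = 49.5345, so price P = 410 - 4·49.5345 = 211.8621.

211.86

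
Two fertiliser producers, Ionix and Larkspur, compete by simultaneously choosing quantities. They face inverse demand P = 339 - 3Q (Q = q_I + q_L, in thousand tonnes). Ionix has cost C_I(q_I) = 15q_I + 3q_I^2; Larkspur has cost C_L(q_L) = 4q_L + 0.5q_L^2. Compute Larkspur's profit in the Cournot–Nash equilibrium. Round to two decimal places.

5780.63

Ionix's profit: π_I = (339 - 3Q)q_I - (15q_I + 3q_I²). Setting ∂π_I/∂q_I = 0: 324 - 12q_I - 3(q_L) = 0.
Larkspur's profit: π_L = (339 - 3Q)q_L - (4q_L + (1/2)q_L²). Setting ∂π_L/∂q_L = 0: 335 - 7q_L - 3(q_I) = 0.
Rearranging gives the reaction functions q_I = (324 - 3q_L)/12 and q_L = (335 - 3q_I)/7.
Substituting one into the other gives q_I = 421/25 and q_L = 1016/25.
Price P = 339 - 3·(1437/25) = 166.5600.
Larkspur's profit: 166.5600·(1016/25) - 4·(1016/25) - (1/2)(1016/25)² = 5780.6336.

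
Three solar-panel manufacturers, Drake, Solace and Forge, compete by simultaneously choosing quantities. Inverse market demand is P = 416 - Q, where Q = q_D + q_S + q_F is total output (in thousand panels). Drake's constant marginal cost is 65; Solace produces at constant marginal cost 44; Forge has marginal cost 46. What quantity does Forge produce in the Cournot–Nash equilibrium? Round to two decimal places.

96.75

Drake's profit: π_D = (416 - Q)q_D - (65q_D). Setting ∂π_D/∂q_D = 0: 351 - 2q_D - (q_S + q_F) = 0.
Solace's profit: π_S = (416 - Q)q_S - (44q_S). Setting ∂π_S/∂q_S = 0: 372 - 2q_S - (q_D + q_F) = 0.
Forge's first-order condition: 370 - 2q_F - (q_D + q_S) = 0.
Adding the 3 first-order conditions: 1093 − 4Q = 0, so Q = 1093/4.
Back-substituting: q_D = (351 − 1093/4) = 311/4, q_S = (372 − 1093/4) = 395/4, q_F = (370 − 1093/4) = 387/4.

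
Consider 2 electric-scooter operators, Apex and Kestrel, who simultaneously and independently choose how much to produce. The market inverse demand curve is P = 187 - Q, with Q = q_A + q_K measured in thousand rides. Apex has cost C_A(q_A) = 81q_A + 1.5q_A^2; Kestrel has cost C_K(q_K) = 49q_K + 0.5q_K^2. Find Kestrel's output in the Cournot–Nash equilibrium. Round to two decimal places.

41.71

Apex's profit: π_A = (187 - Q)q_A - (81q_A + (3/2)q_A²). Setting ∂π_A/∂q_A = 0: 106 - 5q_A - (q_K) = 0.
Kestrel's profit: π_K = (187 - Q)q_K - (49q_K + (1/2)q_K²). Setting ∂π_K/∂q_K = 0: 138 - 3q_K - (q_A) = 0.
Rearranging gives the reaction functions q_A = (106 - q_K)/5 and q_K = (138 - q_A)/3.
Solving the pair: q_A = 90/7, q_K = 292/7.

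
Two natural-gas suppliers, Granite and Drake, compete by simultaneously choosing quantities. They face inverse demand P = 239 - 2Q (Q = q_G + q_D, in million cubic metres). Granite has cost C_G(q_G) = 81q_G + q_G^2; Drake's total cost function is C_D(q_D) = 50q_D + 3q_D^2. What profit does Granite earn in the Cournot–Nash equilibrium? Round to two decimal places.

1382.15

Granite's profit: π_G = (239 - 2Q)q_G - (81q_G + q_G²). Setting ∂π_G/∂q_G = 0: 158 - 6q_G - 2(q_D) = 0.
Drake's first-order condition: 189 - 10q_D - 2(q_G) = 0.
So q_G = (158 - 2q_D)/6 and q_D = (189 - 2q_G)/10.
Solving the pair: q_G = 601/28, q_D = 409/28.
Price P = 239 - 2·(505/14) = 1168/7.
Granite's profit: (1168/7)·(601/28) - 81·(601/28) - (601/28)² = 1382.1467.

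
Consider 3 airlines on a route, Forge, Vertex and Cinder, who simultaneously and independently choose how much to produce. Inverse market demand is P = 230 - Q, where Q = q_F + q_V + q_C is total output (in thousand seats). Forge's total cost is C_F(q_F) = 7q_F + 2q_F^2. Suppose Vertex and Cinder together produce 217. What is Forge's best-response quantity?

1

With rivals' combined output fixed at 217, Forge's profit is π_F = (230 - 217 - q_F)q_F - (7q_F + 2q_F²) = (13 - q_F)q_F - (7q_F + 2q_F²).
∂π_F/∂q_F = 6 - 6q_F = 0, so q_F = 1.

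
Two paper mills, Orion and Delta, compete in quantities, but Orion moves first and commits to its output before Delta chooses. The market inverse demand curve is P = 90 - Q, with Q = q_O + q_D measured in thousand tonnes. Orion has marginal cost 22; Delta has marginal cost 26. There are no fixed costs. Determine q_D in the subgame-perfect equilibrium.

The follower Delta best-responds to any q_O: π_D = (90 - Q)q_D - 26q_D.
Follower FOC: 64 - q_O - 2q_D = 0, so q_D(q_O) = (64 - q_O)/2.
The leader anticipates this reaction. Substituting into P = 90 - Q gives P = 58 - (1/2)q_O, so π_O = (58 - (1/2)q_O)q_O - 22q_O.
Leader FOC: 36 - q_O = 0, so q_O = 36.
Then q_D = (64 - 36)/2 = 14.

14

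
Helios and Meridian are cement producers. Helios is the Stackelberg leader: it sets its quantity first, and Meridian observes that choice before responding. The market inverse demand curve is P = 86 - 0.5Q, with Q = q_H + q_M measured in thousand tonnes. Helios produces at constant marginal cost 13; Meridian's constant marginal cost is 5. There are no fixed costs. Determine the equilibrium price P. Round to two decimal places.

The follower Meridian best-responds to any q_H: π_M = (86 - 0.5Q)q_M - 5q_M.
Setting the follower's marginal profit to zero, 81 - (1/2)q_H - q_M = 0, i.e. q_M = (81 - (1/2)q_H).
Helios substitutes q_M(q_H) into its own profit: π_H = q_H(86 - (1/2)q_H - (81 - (1/2)q_H)/2) - 13q_H = (91/2 - (1/4)q_H)q_H - 13q_H.
The leader's first-order condition 65/2 - (1/2)q_H = 0 yields q_H = 65.
Then q_M = (81 - (1/2)·65) = 97/2.
Total output Q = 227/2, so price P = 86 - (1/2)·(227/2) = 117/4.

29.25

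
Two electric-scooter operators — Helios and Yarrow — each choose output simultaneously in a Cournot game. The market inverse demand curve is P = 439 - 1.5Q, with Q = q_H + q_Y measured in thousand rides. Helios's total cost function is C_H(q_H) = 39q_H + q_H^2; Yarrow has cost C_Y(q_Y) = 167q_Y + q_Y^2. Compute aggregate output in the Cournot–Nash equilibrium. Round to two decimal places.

Helios's profit: π_H = (439 - 1.5Q)q_H - (39q_H + q_H²). Setting ∂π_H/∂q_H = 0: 400 - 5q_H - (3/2)(q_Y) = 0.
Yarrow's first-order condition: 272 - 5q_Y - (3/2)(q_H) = 0.
So q_H = (400 - (3/2)q_Y)/5 and q_Y = (272 - (3/2)q_H)/5.
Solving the pair: q_H = 69.9780, q_Y = 33.4066.
Total output Q = 69.9780 + 33.4066 = 1344/13.

103.38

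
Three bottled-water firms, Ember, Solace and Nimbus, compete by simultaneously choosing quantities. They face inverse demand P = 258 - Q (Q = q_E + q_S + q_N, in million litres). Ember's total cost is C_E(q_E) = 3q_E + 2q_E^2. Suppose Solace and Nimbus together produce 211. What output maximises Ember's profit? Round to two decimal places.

7.33

With rivals' combined output fixed at 211, Ember's profit is π_E = (258 - 211 - q_E)q_E - (3q_E + 2q_E²) = (47 - q_E)q_E - (3q_E + 2q_E²).
∂π_E/∂q_E = 44 - 6q_E = 0, so q_E = 22/3.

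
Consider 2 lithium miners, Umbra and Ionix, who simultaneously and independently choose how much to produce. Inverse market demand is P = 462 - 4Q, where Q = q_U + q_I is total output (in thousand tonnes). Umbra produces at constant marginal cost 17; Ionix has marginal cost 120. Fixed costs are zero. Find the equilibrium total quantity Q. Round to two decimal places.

65.58

Umbra's profit: π_U = (462 - 4Q)q_U - (17q_U). Setting ∂π_U/∂q_U = 0: 445 - 8q_U - 4(q_I) = 0.
Ionix's profit: π_I = (462 - 4Q)q_I - (120q_I). Setting ∂π_I/∂q_I = 0: 342 - 8q_I - 4(q_U) = 0.
So q_U = (445 - 4q_I)/8 and q_I = (342 - 4q_U)/8.
Solving the pair: q_U = 137/3, q_I = 239/12.
Total output Q = 137/3 + 239/12 = 787/12.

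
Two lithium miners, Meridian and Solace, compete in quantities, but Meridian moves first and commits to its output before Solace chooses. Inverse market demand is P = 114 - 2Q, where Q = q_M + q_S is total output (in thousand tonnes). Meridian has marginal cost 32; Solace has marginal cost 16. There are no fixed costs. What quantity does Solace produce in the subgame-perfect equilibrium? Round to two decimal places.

16.25

The follower Solace best-responds to any q_M: π_S = (114 - 2Q)q_S - 16q_S.
Setting the follower's marginal profit to zero, 98 - 2q_M - 4q_S = 0, i.e. q_S = (98 - 2q_M)/4.
Meridian substitutes q_S(q_M) into its own profit: π_M = q_M(114 - 2q_M - (98 - 2q_M)/2) - 32q_M = (65 - q_M)q_M - 32q_M.
Leader FOC: 33 - 2q_M = 0, so q_M = 33/2.
Then q_S = (98 - 2·(33/2))/4 = 65/4.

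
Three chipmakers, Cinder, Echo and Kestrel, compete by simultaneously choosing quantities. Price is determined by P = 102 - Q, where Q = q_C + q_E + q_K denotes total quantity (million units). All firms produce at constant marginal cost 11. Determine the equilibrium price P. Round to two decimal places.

A representative firm's profit is π_i = q_i(102 - Q) - 11q_i.
First-order condition (treating rivals' output as given): 91 - 2q_i - Σ_{j≠i} q_j = 0.
By symmetry each firm produces the same amount; substituting Σ_{j≠i} q_j = 2q_i yields q_i = 91/4.
Total output Q = 273/4, so price P = 102 - 273/4 = 135/4.

33.75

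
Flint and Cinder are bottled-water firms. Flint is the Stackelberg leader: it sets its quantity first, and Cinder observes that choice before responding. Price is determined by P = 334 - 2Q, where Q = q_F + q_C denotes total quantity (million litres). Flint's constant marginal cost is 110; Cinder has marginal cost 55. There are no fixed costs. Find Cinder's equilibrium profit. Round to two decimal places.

The follower Cinder best-responds to any q_F: π_C = (334 - 2Q)q_C - 55q_C.
Setting the follower's marginal profit to zero, 279 - 2q_F - 4q_C = 0, i.e. q_C = (279 - 2q_F)/4.
Flint substitutes q_C(q_F) into its own profit: π_F = q_F(334 - 2q_F - (279 - 2q_F)/2) - 110q_F = (389/2 - q_F)q_F - 110q_F.
Maximising: ∂π_F/∂q_F = 169/2 - 2q_F = 0, giving q_F = 169/4.
Then q_C = (279 - 2·(169/4))/4 = 389/8.
Price P = 334 - 2·(727/8) = 609/4.
Cinder's profit: (609/4 - 55)·(389/8) = 4728.7813.

4728.78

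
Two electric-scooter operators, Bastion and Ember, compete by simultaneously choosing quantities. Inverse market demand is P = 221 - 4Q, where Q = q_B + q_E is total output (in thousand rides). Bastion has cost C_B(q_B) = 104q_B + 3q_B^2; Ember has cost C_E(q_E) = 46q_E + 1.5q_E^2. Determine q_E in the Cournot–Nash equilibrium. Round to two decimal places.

14.36

Bastion's profit: π_B = (221 - 4Q)q_B - (104q_B + 3q_B²). Setting ∂π_B/∂q_B = 0: 117 - 14q_B - 4(q_E) = 0.
Ember's profit: π_E = (221 - 4Q)q_E - (46q_E + (3/2)q_E²). Setting ∂π_E/∂q_E = 0: 175 - 11q_E - 4(q_B) = 0.
So q_B = (117 - 4q_E)/14 and q_E = (175 - 4q_B)/11.
Solving the pair: q_B = 587/138, q_E = 991/69.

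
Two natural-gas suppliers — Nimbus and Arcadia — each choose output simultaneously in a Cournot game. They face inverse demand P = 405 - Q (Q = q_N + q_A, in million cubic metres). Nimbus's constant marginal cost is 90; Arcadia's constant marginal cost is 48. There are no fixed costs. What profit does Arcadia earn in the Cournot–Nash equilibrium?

17689

Nimbus's profit: π_N = (405 - Q)q_N - (90q_N). Setting ∂π_N/∂q_N = 0: 315 - 2q_N - (q_A) = 0.
Arcadia's first-order condition: 357 - 2q_A - (q_N) = 0.
Rearranging gives the reaction functions q_N = (315 - q_A)/2 and q_A = (357 - q_N)/2.
Solving the pair: q_N = 91, q_A = 133.
Price P = 405 - 224 = 181.
Arcadia's profit: (181 - 48)·133 = 17689.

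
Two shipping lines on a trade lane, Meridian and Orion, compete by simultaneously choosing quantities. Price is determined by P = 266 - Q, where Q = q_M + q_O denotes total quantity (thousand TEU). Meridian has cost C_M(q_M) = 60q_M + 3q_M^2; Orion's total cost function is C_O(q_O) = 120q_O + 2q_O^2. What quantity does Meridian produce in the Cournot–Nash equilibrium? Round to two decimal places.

23.19

Meridian's profit: π_M = (266 - Q)q_M - (60q_M + 3q_M²). Setting ∂π_M/∂q_M = 0: 206 - 8q_M - (q_O) = 0.
Orion's profit: π_O = (266 - Q)q_O - (120q_O + 2q_O²). Setting ∂π_O/∂q_O = 0: 146 - 6q_O - (q_M) = 0.
Best responses: q_M = (206 - q_O)/8, q_O = (146 - q_M)/6.
Substituting one into the other gives q_M = 1090/47 and q_O = 962/47.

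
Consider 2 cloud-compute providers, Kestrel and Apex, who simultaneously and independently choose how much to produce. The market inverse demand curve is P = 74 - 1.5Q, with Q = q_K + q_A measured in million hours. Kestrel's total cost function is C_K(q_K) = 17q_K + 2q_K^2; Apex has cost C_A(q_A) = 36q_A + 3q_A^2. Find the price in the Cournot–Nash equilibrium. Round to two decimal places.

58.28

Kestrel's profit: π_K = (74 - 1.5Q)q_K - (17q_K + 2q_K²). Setting ∂π_K/∂q_K = 0: 57 - 7q_K - (3/2)(q_A) = 0.
Apex's profit: π_A = (74 - 1.5Q)q_A - (36q_A + 3q_A²). Setting ∂π_A/∂q_A = 0: 38 - 9q_A - (3/2)(q_K) = 0.
So q_K = (57 - (3/2)q_A)/7 and q_A = (38 - (3/2)q_K)/9.
Solving the pair: q_K = 608/81, q_A = 2.9712.
Total output Q = 10.4774, so price P = 74 - (3/2)·10.4774 = 58.2840.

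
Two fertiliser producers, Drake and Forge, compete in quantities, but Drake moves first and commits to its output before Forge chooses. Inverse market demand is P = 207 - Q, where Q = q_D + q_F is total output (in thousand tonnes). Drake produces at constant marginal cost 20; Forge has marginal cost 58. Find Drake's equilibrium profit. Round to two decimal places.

Solve by backward induction. Given q_D, the follower Forge maximises π_F = (207 - q_D - q_F)q_F - 58q_F.
∂π_F/∂q_F = 149 - q_D - 2q_F = 0 gives the reaction function q_F = (149 - q_D)/2.
Drake substitutes q_F(q_D) into its own profit: π_D = q_D(207 - q_D - (149 - q_D)/2) - 20q_D = (265/2 - (1/2)q_D)q_D - 20q_D.
Leader FOC: 225/2 - q_D = 0, so q_D = 225/2.
Then q_F = (149 - 225/2)/2 = 73/4.
Price P = 207 - 523/4 = 305/4.
Drake's profit: (305/4 - 20)·(225/2) = 6328.1250.

6328.13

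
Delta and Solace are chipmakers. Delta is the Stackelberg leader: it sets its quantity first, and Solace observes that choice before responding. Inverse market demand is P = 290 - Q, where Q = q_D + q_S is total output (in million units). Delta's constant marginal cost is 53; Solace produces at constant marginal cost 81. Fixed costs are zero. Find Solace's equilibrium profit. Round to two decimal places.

1463.06

The follower Solace best-responds to any q_D: π_S = (290 - Q)q_S - 81q_S.
Setting the follower's marginal profit to zero, 209 - q_D - 2q_S = 0, i.e. q_S = (209 - q_D)/2.
Delta substitutes q_S(q_D) into its own profit: π_D = q_D(290 - q_D - (209 - q_D)/2) - 53q_D = (371/2 - (1/2)q_D)q_D - 53q_D.
Maximising: ∂π_D/∂q_D = 265/2 - q_D = 0, giving q_D = 265/2.
Then q_S = (209 - 265/2)/2 = 153/4.
Price P = 290 - 683/4 = 477/4.
Solace's profit: (477/4 - 81)·(153/4) = 1463.0625.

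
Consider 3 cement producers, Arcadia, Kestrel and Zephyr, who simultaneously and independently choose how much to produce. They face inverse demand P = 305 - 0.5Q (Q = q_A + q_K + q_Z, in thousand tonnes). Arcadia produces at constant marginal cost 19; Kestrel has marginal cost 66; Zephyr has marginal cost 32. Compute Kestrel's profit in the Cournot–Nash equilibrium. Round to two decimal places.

3120.50

Arcadia's profit: π_A = (305 - 0.5Q)q_A - (19q_A). Setting ∂π_A/∂q_A = 0: 286 - q_A - (1/2)(q_K + q_Z) = 0.
Kestrel's first-order condition: 239 - q_K - (1/2)(q_A + q_Z) = 0.
Zephyr's first-order condition: 273 - q_Z - (1/2)(q_A + q_K) = 0.
Summing all 3 equations gives 798 − 2Q = 0, hence Q = 399.
Back-substituting: q_A = (286 − 399/2)/(1/2) = 173, q_K = (239 − 399/2)/(1/2) = 79, q_Z = (273 − 399/2)/(1/2) = 147.
Price P = 305 - (1/2)·399 = 211/2.
Kestrel's profit: (211/2 - 66)·79 = 3120.5000.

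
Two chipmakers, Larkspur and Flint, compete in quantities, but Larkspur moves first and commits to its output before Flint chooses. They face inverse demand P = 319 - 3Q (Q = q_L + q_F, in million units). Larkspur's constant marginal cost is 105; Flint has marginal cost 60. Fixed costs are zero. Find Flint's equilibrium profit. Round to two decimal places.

2537.52

The follower Flint best-responds to any q_L: π_F = (319 - 3Q)q_F - 60q_F.
Follower FOC: 259 - 3q_L - 6q_F = 0, so q_F(q_L) = (259 - 3q_L)/6.
Larkspur substitutes q_F(q_L) into its own profit: π_L = q_L(319 - 3q_L - (259 - 3q_L)/2) - 105q_L = (379/2 - (3/2)q_L)q_L - 105q_L.
The leader's first-order condition 169/2 - 3q_L = 0 yields q_L = 169/6.
Then q_F = (259 - 3·(169/6))/6 = 349/12.
Price P = 319 - 3·(229/4) = 589/4.
Flint's profit: (589/4 - 60)·(349/12) = 2537.5208.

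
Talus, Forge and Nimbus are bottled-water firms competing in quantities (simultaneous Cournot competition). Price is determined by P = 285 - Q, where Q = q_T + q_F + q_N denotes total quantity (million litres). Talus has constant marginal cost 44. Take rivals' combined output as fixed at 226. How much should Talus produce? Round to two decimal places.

With rivals' combined output fixed at 226, Talus's profit is π_T = (285 - 226 - q_T)q_T - (44q_T) = (59 - q_T)q_T - (44q_T).
∂π_T/∂q_T = 15 - 2q_T = 0, so q_T = 15/2.

7.50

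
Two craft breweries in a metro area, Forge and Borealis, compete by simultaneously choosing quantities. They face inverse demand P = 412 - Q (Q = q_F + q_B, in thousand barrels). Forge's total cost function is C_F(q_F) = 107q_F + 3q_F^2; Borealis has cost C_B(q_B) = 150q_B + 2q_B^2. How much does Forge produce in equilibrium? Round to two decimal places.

Forge's profit: π_F = (412 - Q)q_F - (107q_F + 3q_F²). Setting ∂π_F/∂q_F = 0: 305 - 8q_F - (q_B) = 0.
Borealis's first-order condition: 262 - 6q_B - (q_F) = 0.
Best responses: q_F = (305 - q_B)/8, q_B = (262 - q_F)/6.
Substituting one into the other gives q_F = 1568/47 and q_B = 1791/47.

33.36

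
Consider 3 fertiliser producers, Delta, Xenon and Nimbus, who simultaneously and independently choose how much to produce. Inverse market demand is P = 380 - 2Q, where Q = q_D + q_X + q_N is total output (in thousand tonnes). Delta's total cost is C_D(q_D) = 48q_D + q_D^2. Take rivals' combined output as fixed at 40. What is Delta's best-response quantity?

With rivals' combined output fixed at 40, Delta's profit is π_D = (380 - 2·40 - 2q_D)q_D - (48q_D + q_D²) = (300 - 2q_D)q_D - (48q_D + q_D²).
∂π_D/∂q_D = 252 - 6q_D = 0, so q_D = 42.

42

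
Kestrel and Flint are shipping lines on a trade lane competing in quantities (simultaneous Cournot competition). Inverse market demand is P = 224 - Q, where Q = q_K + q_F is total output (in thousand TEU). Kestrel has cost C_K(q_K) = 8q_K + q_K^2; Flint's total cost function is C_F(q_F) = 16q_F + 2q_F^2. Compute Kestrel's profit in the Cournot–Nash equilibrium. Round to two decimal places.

Kestrel's profit: π_K = (224 - Q)q_K - (8q_K + q_K²). Setting ∂π_K/∂q_K = 0: 216 - 4q_K - (q_F) = 0.
Flint's first-order condition: 208 - 6q_F - (q_K) = 0.
So q_K = (216 - q_F)/4 and q_F = (208 - q_K)/6.
Substituting one into the other gives q_K = 1088/23 and q_F = 616/23.
Price P = 224 - 1704/23 = 149.9130.
Kestrel's profit: 149.9130·(1088/23) - 8·(1088/23) - (1088/23)² = 4475.4026.

4475.40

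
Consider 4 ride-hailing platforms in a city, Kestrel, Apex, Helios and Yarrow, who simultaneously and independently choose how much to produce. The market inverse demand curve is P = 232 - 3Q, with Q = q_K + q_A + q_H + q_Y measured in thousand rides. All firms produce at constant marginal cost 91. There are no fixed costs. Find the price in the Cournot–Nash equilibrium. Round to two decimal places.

A representative firm's profit is π_i = q_i(232 - 3Q) - 91q_i.
First-order condition (treating rivals' output as given): 141 - 6q_i - 3·Σ_{j≠i} q_j = 0.
By symmetry each firm produces the same amount; substituting Σ_{j≠i} q_j = 3q_i yields q_i = 141/15 = 47/5.
Total output Q = 188/5, so price P = 232 - 3·(188/5) = 596/5.

119.20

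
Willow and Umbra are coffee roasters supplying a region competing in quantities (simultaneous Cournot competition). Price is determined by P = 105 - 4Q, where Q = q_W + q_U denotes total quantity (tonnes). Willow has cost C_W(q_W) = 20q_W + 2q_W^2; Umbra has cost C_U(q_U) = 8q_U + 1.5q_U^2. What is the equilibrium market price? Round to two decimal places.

Willow's profit: π_W = (105 - 4Q)q_W - (20q_W + 2q_W²). Setting ∂π_W/∂q_W = 0: 85 - 12q_W - 4(q_U) = 0.
Umbra's first-order condition: 97 - 11q_U - 4(q_W) = 0.
Rearranging gives the reaction functions q_W = (85 - 4q_U)/12 and q_U = (97 - 4q_W)/11.
Substituting one into the other gives q_W = 547/116 and q_U = 206/29.
Total output Q = 1371/116, so price P = 105 - 4·(1371/116) = 1674/29.

57.72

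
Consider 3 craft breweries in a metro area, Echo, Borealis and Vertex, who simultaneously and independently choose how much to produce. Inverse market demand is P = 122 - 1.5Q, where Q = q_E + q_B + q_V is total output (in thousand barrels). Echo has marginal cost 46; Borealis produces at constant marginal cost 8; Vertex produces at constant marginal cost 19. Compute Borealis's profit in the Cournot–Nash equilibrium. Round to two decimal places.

1107.04

Echo's profit: π_E = (122 - 1.5Q)q_E - (46q_E). Setting ∂π_E/∂q_E = 0: 76 - 3q_E - (3/2)(q_B + q_V) = 0.
Borealis's profit: π_B = (122 - 1.5Q)q_B - (8q_B). Setting ∂π_B/∂q_B = 0: 114 - 3q_B - (3/2)(q_E + q_V) = 0.
Vertex's first-order condition: 103 - 3q_V - (3/2)(q_E + q_B) = 0.
Adding the 3 first-order conditions: 293 − 6Q = 0, so Q = 293/6.
Back-substituting: q_E = (76 − 293/4)/(3/2) = 11/6, q_B = (114 − 293/4)/(3/2) = 163/6, q_V = (103 − 293/4)/(3/2) = 119/6.
Price P = 122 - (3/2)·(293/6) = 195/4.
Borealis's profit: (195/4 - 8)·(163/6) = 1107.0417.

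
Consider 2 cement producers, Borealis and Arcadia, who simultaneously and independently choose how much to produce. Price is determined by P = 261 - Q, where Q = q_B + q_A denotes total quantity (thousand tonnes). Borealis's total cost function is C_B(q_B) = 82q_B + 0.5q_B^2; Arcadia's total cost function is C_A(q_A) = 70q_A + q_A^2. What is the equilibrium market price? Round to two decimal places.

Borealis's profit: π_B = (261 - Q)q_B - (82q_B + (1/2)q_B²). Setting ∂π_B/∂q_B = 0: 179 - 3q_B - (q_A) = 0.
Arcadia's first-order condition: 191 - 4q_A - (q_B) = 0.
Best responses: q_B = (179 - q_A)/3, q_A = (191 - q_B)/4.
Substituting one into the other gives q_B = 525/11 and q_A = 394/11.
Total output Q = 919/11, so price P = 261 - 919/11 = 1952/11.

177.45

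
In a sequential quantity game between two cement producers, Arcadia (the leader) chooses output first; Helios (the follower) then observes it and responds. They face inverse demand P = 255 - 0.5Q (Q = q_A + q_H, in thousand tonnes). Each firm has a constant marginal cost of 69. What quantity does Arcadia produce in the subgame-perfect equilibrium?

The follower Helios best-responds to any q_A: π_H = (255 - 0.5Q)q_H - 69q_H.
Follower FOC: 186 - (1/2)q_A - q_H = 0, so q_H(q_A) = (186 - (1/2)q_A).
Arcadia substitutes q_H(q_A) into its own profit: π_A = q_A(255 - (1/2)q_A - (186 - (1/2)q_A)/2) - 69q_A = (162 - (1/4)q_A)q_A - 69q_A.
Maximising: ∂π_A/∂q_A = 93 - (1/2)q_A = 0, giving q_A = 186.
Then q_H = (186 - (1/2)·186) = 93.

186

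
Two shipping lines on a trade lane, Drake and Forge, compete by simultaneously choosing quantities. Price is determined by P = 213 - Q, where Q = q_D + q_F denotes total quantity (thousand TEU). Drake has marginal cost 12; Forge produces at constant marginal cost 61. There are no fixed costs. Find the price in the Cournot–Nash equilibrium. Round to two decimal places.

95.33

Drake's profit: π_D = (213 - Q)q_D - (12q_D). Setting ∂π_D/∂q_D = 0: 201 - 2q_D - (q_F) = 0.
Forge's first-order condition: 152 - 2q_F - (q_D) = 0.
Best responses: q_D = (201 - q_F)/2, q_F = (152 - q_D)/2.
Solving the pair: q_D = 250/3, q_F = 103/3.
Total output Q = 353/3, so price P = 213 - 353/3 = 286/3.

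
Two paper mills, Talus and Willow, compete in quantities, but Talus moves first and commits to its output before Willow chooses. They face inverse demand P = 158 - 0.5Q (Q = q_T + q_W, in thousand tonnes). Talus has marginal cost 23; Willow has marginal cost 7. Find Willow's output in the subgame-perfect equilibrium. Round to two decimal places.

91.50

The follower Willow best-responds to any q_T: π_W = (158 - 0.5Q)q_W - 7q_W.
Follower FOC: 151 - (1/2)q_T - q_W = 0, so q_W(q_T) = (151 - (1/2)q_T).
Talus substitutes q_W(q_T) into its own profit: π_T = q_T(158 - (1/2)q_T - (151 - (1/2)q_T)/2) - 23q_T = (165/2 - (1/4)q_T)q_T - 23q_T.
Leader FOC: 119/2 - (1/2)q_T = 0, so q_T = 119.
Then q_W = (151 - (1/2)·119) = 183/2.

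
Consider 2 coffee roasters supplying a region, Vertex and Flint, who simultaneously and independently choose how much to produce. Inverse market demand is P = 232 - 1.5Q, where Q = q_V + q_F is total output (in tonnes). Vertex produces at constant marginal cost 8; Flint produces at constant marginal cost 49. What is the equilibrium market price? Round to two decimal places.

Vertex's profit: π_V = (232 - 1.5Q)q_V - (8q_V). Setting ∂π_V/∂q_V = 0: 224 - 3q_V - (3/2)(q_F) = 0.
Flint's first-order condition: 183 - 3q_F - (3/2)(q_V) = 0.
Rearranging gives the reaction functions q_V = (224 - (3/2)q_F)/3 and q_F = (183 - (3/2)q_V)/3.
Substituting one into the other gives q_V = 530/9 and q_F = 284/9.
Total output Q = 814/9, so price P = 232 - (3/2)·(814/9) = 289/3.

96.33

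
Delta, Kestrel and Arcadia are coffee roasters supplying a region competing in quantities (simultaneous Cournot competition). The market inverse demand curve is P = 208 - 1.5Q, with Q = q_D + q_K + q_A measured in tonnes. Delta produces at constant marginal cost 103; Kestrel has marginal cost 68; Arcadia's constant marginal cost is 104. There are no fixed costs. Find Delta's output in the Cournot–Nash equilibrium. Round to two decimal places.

11.83

Delta's profit: π_D = (208 - 1.5Q)q_D - (103q_D). Setting ∂π_D/∂q_D = 0: 105 - 3q_D - (3/2)(q_K + q_A) = 0.
Kestrel's profit: π_K = (208 - 1.5Q)q_K - (68q_K). Setting ∂π_K/∂q_K = 0: 140 - 3q_K - (3/2)(q_D + q_A) = 0.
Arcadia's profit: π_A = (208 - 1.5Q)q_A - (104q_A). Setting ∂π_A/∂q_A = 0: 104 - 3q_A - (3/2)(q_D + q_K) = 0.
Adding the 3 conditions: 349 − 3Q − 3Q = 0, i.e. Q = 349/6.
Back-substituting: q_D = (105 − 349/4)/(3/2) = 71/6, q_K = (140 − 349/4)/(3/2) = 211/6, q_A = (104 − 349/4)/(3/2) = 67/6.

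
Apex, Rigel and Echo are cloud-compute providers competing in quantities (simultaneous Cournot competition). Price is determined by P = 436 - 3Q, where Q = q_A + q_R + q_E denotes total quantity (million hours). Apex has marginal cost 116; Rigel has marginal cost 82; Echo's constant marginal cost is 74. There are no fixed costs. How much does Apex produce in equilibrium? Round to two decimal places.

Apex's profit: π_A = (436 - 3Q)q_A - (116q_A). Setting ∂π_A/∂q_A = 0: 320 - 6q_A - 3(q_R + q_E) = 0.
Rigel's profit: π_R = (436 - 3Q)q_R - (82q_R). Setting ∂π_R/∂q_R = 0: 354 - 6q_R - 3(q_A + q_E) = 0.
Echo's profit: π_E = (436 - 3Q)q_E - (74q_E). Setting ∂π_E/∂q_E = 0: 362 - 6q_E - 3(q_A + q_R) = 0.
Summing all 3 equations gives 1036 − 12Q = 0, hence Q = 259/3.
Back-substituting: q_A = (320 − 259)/3 = 61/3, q_R = (354 − 259)/3 = 95/3, q_E = (362 − 259)/3 = 103/3.

20.33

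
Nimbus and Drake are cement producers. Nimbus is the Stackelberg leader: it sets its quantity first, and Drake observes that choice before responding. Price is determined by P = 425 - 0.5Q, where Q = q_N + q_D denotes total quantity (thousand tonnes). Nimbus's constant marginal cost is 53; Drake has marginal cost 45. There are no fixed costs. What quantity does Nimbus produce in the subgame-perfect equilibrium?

Solve by backward induction. Given q_N, the follower Drake maximises π_D = (425 - (1/2)q_N - (1/2)q_D)q_D - 45q_D.
Setting the follower's marginal profit to zero, 380 - (1/2)q_N - q_D = 0, i.e. q_D = (380 - (1/2)q_N).
Nimbus substitutes q_D(q_N) into its own profit: π_N = q_N(425 - (1/2)q_N - (380 - (1/2)q_N)/2) - 53q_N = (235 - (1/4)q_N)q_N - 53q_N.
The leader's first-order condition 182 - (1/2)q_N = 0 yields q_N = 364.
Then q_D = (380 - (1/2)·364) = 198.

364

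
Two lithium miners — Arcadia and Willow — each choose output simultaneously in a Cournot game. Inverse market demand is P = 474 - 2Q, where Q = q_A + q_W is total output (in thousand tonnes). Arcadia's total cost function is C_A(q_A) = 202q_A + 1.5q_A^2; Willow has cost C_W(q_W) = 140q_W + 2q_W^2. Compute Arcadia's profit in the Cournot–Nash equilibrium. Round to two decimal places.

2943.50

Arcadia's profit: π_A = (474 - 2Q)q_A - (202q_A + (3/2)q_A²). Setting ∂π_A/∂q_A = 0: 272 - 7q_A - 2(q_W) = 0.
Willow's first-order condition: 334 - 8q_W - 2(q_A) = 0.
Rearranging gives the reaction functions q_A = (272 - 2q_W)/7 and q_W = (334 - 2q_A)/8.
Substituting one into the other gives q_A = 29 and q_W = 69/2.
Price P = 474 - 2·(127/2) = 347.
Arcadia's profit: 347·29 - 202·29 - (3/2)·29² = 2943.5000.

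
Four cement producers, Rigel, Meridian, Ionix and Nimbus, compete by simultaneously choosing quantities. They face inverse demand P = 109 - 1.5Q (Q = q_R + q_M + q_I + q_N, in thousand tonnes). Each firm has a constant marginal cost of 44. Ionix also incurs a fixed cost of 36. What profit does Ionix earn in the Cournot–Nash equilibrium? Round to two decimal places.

76.67

A representative firm's profit is π_i = q_i(109 - 1.5Q) - 44q_i.
First-order condition (treating rivals' output as given): 65 - 3q_i - (3/2)·Σ_{j≠i} q_j = 0.
By symmetry each firm produces the same amount; substituting Σ_{j≠i} q_j = 3q_i yields q_i = 65/(15/2) = 26/3.
Price P = 109 - (3/2)·(104/3) = 57.
Ionix's profit: (57 - 44)·(26/3) - 36 = 230/3.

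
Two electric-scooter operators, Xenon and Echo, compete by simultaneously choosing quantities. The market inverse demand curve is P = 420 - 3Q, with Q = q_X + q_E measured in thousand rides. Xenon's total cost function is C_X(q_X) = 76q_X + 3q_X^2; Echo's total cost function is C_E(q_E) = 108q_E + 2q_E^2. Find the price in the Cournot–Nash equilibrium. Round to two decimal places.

Xenon's profit: π_X = (420 - 3Q)q_X - (76q_X + 3q_X²). Setting ∂π_X/∂q_X = 0: 344 - 12q_X - 3(q_E) = 0.
Echo's profit: π_E = (420 - 3Q)q_E - (108q_E + 2q_E²). Setting ∂π_E/∂q_E = 0: 312 - 10q_E - 3(q_X) = 0.
So q_X = (344 - 3q_E)/12 and q_E = (312 - 3q_X)/10.
Substituting one into the other gives q_X = 22.5586 and q_E = 904/37.
Total output Q = 46.9910, so price P = 420 - 3·46.9910 = 279.0270.

279.03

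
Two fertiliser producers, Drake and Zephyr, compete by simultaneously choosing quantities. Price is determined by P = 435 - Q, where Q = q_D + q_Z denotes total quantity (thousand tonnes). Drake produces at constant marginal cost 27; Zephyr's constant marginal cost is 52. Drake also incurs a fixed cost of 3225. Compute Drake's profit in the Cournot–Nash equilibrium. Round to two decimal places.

17607.11

Drake's profit: π_D = (435 - Q)q_D - (27q_D). Setting ∂π_D/∂q_D = 0: 408 - 2q_D - (q_Z) = 0.
Zephyr's profit: π_Z = (435 - Q)q_Z - (52q_Z). Setting ∂π_Z/∂q_Z = 0: 383 - 2q_Z - (q_D) = 0.
Rearranging gives the reaction functions q_D = (408 - q_Z)/2 and q_Z = (383 - q_D)/2.
Solving the pair: q_D = 433/3, q_Z = 358/3.
Price P = 435 - 791/3 = 514/3.
Drake's profit: (514/3 - 27)·(433/3) - 3225 = 17607.1111.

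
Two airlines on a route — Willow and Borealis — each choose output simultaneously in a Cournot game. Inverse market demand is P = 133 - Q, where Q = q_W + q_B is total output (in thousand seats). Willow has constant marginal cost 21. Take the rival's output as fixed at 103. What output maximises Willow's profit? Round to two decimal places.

4.50

With the rival's output fixed at 103, Willow's profit is π_W = (133 - 103 - q_W)q_W - (21q_W) = (30 - q_W)q_W - (21q_W).
∂π_W/∂q_W = 9 - 2q_W = 0, so q_W = 9/2.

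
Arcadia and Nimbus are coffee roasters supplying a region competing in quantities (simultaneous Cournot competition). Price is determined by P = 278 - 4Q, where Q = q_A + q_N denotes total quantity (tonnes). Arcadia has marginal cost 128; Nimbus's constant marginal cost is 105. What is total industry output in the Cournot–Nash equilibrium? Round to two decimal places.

Arcadia's profit: π_A = (278 - 4Q)q_A - (128q_A). Setting ∂π_A/∂q_A = 0: 150 - 8q_A - 4(q_N) = 0.
Nimbus's profit: π_N = (278 - 4Q)q_N - (105q_N). Setting ∂π_N/∂q_N = 0: 173 - 8q_N - 4(q_A) = 0.
Rearranging gives the reaction functions q_A = (150 - 4q_N)/8 and q_N = (173 - 4q_A)/8.
Solving the pair: q_A = 127/12, q_N = 49/3.
Total output Q = 127/12 + 49/3 = 323/12.

26.92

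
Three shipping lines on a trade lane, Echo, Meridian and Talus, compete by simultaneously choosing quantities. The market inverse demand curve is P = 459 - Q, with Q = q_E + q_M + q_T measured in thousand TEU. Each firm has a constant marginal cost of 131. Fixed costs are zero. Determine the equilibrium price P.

213

A representative firm's profit is π_i = q_i(459 - Q) - 131q_i.
First-order condition (treating rivals' output as given): 328 - 2q_i - Σ_{j≠i} q_j = 0.
With identical firms every q_j equals q_i, so Σ_{j≠i} q_j = 2q_i and 328 = 4q_i, giving q_i = 82.
Total output Q = 246, so price P = 459 - 246 = 213.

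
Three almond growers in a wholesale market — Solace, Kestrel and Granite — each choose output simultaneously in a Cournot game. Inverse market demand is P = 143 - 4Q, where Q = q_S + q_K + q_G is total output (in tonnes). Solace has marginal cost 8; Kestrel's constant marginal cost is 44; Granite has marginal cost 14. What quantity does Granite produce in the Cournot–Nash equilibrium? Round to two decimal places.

Solace's profit: π_S = (143 - 4Q)q_S - (8q_S). Setting ∂π_S/∂q_S = 0: 135 - 8q_S - 4(q_K + q_G) = 0.
Kestrel's first-order condition: 99 - 8q_K - 4(q_S + q_G) = 0.
Granite's first-order condition: 129 - 8q_G - 4(q_S + q_K) = 0.
Summing all 3 equations gives 363 − 16Q = 0, hence Q = 363/16.
Back-substituting: q_S = (135 − 363/4)/4 = 177/16, q_K = (99 − 363/4)/4 = 33/16, q_G = (129 − 363/4)/4 = 153/16.

9.56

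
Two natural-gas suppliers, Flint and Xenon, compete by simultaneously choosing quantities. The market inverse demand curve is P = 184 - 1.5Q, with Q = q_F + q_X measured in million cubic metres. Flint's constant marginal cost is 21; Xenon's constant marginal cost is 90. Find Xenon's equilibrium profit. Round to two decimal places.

46.30

Flint's profit: π_F = (184 - 1.5Q)q_F - (21q_F). Setting ∂π_F/∂q_F = 0: 163 - 3q_F - (3/2)(q_X) = 0.
Xenon's profit: π_X = (184 - 1.5Q)q_X - (90q_X). Setting ∂π_X/∂q_X = 0: 94 - 3q_X - (3/2)(q_F) = 0.
Rearranging gives the reaction functions q_F = (163 - (3/2)q_X)/3 and q_X = (94 - (3/2)q_F)/3.
Solving the pair: q_F = 464/9, q_X = 50/9.
Price P = 184 - (3/2)·(514/9) = 295/3.
Xenon's profit: (295/3 - 90)·(50/9) = 1250/27.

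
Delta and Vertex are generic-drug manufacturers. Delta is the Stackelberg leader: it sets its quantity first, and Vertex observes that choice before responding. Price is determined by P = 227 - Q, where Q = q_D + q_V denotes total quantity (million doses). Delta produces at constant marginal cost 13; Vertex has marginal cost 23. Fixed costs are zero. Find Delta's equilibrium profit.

The follower Vertex best-responds to any q_D: π_V = (227 - Q)q_V - 23q_V.
Follower FOC: 204 - q_D - 2q_V = 0, so q_V(q_D) = (204 - q_D)/2.
The leader anticipates this reaction. Substituting into P = 227 - Q gives P = 125 - (1/2)q_D, so π_D = (125 - (1/2)q_D)q_D - 13q_D.
Leader FOC: 112 - q_D = 0, so q_D = 112.
Then q_V = (204 - 112)/2 = 46.
Price P = 227 - 158 = 69.
Delta's profit: (69 - 13)·112 = 6272.

6272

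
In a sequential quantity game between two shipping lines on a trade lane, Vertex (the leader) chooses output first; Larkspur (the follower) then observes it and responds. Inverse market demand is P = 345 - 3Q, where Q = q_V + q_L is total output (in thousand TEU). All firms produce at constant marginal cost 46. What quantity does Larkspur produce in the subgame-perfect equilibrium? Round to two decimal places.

24.92

Solve by backward induction. Given q_V, the follower Larkspur maximises π_L = (345 - 3q_V - 3q_L)q_L - 46q_L.
Setting the follower's marginal profit to zero, 299 - 3q_V - 6q_L = 0, i.e. q_L = (299 - 3q_V)/6.
Vertex substitutes q_L(q_V) into its own profit: π_V = q_V(345 - 3q_V - (299 - 3q_V)/2) - 46q_V = (391/2 - (3/2)q_V)q_V - 46q_V.
Maximising: ∂π_V/∂q_V = 299/2 - 3q_V = 0, giving q_V = 299/6.
Then q_L = (299 - 3·(299/6))/6 = 299/12.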